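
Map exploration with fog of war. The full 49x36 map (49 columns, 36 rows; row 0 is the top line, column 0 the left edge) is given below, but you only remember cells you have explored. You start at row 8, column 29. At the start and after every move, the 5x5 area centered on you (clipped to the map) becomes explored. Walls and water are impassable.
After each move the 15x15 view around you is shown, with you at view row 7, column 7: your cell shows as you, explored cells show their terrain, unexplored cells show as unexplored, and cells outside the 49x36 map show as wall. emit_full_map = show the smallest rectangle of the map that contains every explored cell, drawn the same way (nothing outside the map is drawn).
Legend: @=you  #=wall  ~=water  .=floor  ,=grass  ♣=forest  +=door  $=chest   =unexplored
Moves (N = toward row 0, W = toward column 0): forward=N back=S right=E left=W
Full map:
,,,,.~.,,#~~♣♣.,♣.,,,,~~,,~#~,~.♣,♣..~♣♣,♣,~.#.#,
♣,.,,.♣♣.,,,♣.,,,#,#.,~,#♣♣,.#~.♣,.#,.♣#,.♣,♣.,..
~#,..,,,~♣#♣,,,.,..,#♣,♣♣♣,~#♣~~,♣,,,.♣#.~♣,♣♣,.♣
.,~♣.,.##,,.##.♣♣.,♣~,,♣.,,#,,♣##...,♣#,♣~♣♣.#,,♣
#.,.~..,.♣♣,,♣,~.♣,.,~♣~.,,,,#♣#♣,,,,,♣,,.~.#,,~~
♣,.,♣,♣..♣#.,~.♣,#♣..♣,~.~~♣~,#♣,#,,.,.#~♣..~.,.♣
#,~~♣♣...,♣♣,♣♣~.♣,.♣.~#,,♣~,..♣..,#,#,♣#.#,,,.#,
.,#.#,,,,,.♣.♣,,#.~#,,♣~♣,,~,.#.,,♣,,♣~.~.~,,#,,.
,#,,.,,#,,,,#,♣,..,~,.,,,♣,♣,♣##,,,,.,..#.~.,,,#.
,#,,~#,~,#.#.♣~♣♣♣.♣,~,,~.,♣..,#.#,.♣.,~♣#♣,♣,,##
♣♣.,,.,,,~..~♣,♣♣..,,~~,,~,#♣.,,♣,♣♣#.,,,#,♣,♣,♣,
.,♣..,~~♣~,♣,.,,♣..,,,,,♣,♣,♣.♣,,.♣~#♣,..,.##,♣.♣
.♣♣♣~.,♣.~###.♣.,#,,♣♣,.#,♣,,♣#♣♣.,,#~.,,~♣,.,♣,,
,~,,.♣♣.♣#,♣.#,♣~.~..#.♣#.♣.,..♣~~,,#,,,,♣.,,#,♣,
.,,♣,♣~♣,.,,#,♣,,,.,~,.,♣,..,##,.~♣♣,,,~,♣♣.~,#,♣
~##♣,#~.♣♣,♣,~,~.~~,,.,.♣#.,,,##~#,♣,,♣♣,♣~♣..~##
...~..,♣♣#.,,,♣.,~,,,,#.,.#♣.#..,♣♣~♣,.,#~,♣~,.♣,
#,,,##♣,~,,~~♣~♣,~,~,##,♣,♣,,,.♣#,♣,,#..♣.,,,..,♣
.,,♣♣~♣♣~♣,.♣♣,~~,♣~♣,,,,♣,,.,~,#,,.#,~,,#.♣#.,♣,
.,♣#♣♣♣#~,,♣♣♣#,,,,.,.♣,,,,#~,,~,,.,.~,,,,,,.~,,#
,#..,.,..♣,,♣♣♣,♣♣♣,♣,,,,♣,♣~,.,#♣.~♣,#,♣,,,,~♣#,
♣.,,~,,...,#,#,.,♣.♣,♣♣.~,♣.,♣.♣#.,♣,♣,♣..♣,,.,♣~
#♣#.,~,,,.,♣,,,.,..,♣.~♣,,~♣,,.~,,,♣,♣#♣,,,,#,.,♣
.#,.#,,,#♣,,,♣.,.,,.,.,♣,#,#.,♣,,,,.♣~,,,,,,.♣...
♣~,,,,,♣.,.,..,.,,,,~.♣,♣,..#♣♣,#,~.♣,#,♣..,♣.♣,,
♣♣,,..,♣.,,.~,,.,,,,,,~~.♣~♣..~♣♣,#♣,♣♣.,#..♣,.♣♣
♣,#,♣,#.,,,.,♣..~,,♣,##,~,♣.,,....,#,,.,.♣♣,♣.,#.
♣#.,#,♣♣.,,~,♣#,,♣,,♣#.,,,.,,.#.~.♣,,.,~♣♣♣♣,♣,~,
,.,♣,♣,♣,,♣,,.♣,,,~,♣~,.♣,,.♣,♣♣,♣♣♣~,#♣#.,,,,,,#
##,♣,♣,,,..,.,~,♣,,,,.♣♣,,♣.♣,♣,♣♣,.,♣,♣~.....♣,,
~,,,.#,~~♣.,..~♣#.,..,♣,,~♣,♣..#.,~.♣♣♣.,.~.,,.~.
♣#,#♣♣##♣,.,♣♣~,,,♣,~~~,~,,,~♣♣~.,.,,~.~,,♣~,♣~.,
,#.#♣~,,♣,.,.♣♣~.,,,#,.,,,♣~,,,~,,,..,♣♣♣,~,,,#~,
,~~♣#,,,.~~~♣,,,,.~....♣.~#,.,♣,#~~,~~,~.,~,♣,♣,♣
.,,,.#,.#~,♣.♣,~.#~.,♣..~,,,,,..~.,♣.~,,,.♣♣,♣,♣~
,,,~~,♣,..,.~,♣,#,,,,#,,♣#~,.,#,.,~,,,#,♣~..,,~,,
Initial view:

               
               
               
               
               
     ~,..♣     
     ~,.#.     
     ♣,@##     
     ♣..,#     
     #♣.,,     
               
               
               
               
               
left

               
               
               
               
               
     ♣~,..♣    
     ,~,.#.    
     ,♣@♣##    
     ,♣..,#    
     ,#♣.,,    
               
               
               
               
               

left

               
               
               
               
               
     ,♣~,..♣   
     ,,~,.#.   
     ♣,@,♣##   
     .,♣..,#   
     ~,#♣.,,   
               
               
               
               
               

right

               
               
               
               
               
    ,♣~,..♣    
    ,,~,.#.    
    ♣,♣@♣##    
    .,♣..,#    
    ~,#♣.,,    
               
               
               
               
               

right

               
               
               
               
               
   ,♣~,..♣     
   ,,~,.#.     
   ♣,♣,@##     
   .,♣..,#     
   ~,#♣.,,     
               
               
               
               
               

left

               
               
               
               
               
    ,♣~,..♣    
    ,,~,.#.    
    ♣,♣@♣##    
    .,♣..,#    
    ~,#♣.,,    
               
               
               
               
               

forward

               
               
               
               
               
     ~♣~,#     
    ,♣~,..♣    
    ,,~@.#.    
    ♣,♣,♣##    
    .,♣..,#    
    ~,#♣.,,    
               
               
               
               

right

               
               
               
               
               
    ~♣~,#♣     
   ,♣~,..♣     
   ,,~,@#.     
   ♣,♣,♣##     
   .,♣..,#     
   ~,#♣.,,     
               
               
               
               

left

               
               
               
               
               
     ~♣~,#♣    
    ,♣~,..♣    
    ,,~@.#.    
    ♣,♣,♣##    
    .,♣..,#    
    ~,#♣.,,    
               
               
               
               

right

               
               
               
               
               
    ~♣~,#♣     
   ,♣~,..♣     
   ,,~,@#.     
   ♣,♣,♣##     
   .,♣..,#     
   ~,#♣.,,     
               
               
               
               

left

               
               
               
               
               
     ~♣~,#♣    
    ,♣~,..♣    
    ,,~@.#.    
    ♣,♣,♣##    
    .,♣..,#    
    ~,#♣.,,    
               
               
               
               

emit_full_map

 ~♣~,#♣
,♣~,..♣
,,~@.#.
♣,♣,♣##
.,♣..,#
~,#♣.,,

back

               
               
               
               
     ~♣~,#♣    
    ,♣~,..♣    
    ,,~,.#.    
    ♣,♣@♣##    
    .,♣..,#    
    ~,#♣.,,    
               
               
               
               
               

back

               
               
               
     ~♣~,#♣    
    ,♣~,..♣    
    ,,~,.#.    
    ♣,♣,♣##    
    .,♣@.,#    
    ~,#♣.,,    
     ♣,♣.♣     
               
               
               
               
               

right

               
               
               
    ~♣~,#♣     
   ,♣~,..♣     
   ,,~,.#.     
   ♣,♣,♣##     
   .,♣.@,#     
   ~,#♣.,,     
    ♣,♣.♣,     
               
               
               
               
               

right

               
               
               
   ~♣~,#♣      
  ,♣~,..♣      
  ,,~,.#.,     
  ♣,♣,♣##,     
  .,♣..@#.     
  ~,#♣.,,♣     
   ♣,♣.♣,,     
               
               
               
               
               

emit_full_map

 ~♣~,#♣ 
,♣~,..♣ 
,,~,.#.,
♣,♣,♣##,
.,♣..@#.
~,#♣.,,♣
 ♣,♣.♣,,


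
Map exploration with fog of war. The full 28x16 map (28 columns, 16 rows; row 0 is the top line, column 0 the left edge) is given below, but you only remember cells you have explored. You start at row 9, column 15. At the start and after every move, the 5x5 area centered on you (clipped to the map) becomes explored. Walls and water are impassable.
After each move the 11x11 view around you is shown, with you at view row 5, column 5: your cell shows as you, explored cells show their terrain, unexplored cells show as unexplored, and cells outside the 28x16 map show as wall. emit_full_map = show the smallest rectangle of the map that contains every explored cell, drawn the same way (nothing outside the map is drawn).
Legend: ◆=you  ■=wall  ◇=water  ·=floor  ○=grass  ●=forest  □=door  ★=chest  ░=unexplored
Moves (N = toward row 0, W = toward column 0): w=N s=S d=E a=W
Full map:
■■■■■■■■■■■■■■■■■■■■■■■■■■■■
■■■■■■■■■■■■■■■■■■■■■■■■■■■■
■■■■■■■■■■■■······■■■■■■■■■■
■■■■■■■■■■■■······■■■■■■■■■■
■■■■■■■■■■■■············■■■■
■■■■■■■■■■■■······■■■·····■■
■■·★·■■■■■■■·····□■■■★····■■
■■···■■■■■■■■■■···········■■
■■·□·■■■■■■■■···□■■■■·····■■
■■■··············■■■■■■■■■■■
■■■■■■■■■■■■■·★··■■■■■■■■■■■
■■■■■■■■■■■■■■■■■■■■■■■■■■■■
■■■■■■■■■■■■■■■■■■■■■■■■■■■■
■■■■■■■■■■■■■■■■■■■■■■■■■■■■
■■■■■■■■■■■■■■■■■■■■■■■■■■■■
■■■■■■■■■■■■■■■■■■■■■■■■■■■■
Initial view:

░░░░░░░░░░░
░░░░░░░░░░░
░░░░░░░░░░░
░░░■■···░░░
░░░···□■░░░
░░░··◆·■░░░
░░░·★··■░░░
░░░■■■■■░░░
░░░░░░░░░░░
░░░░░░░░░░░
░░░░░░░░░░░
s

░░░░░░░░░░░
░░░░░░░░░░░
░░░■■···░░░
░░░···□■░░░
░░░····■░░░
░░░·★◆·■░░░
░░░■■■■■░░░
░░░■■■■■░░░
░░░░░░░░░░░
░░░░░░░░░░░
░░░░░░░░░░░

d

░░░░░░░░░░░
░░░░░░░░░░░
░░■■···░░░░
░░···□■■░░░
░░····■■░░░
░░·★·◆■■░░░
░░■■■■■■░░░
░░■■■■■■░░░
░░░░░░░░░░░
░░░░░░░░░░░
░░░░░░░░░░░

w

░░░░░░░░░░░
░░░░░░░░░░░
░░░░░░░░░░░
░░■■····░░░
░░···□■■░░░
░░···◆■■░░░
░░·★··■■░░░
░░■■■■■■░░░
░░■■■■■■░░░
░░░░░░░░░░░
░░░░░░░░░░░

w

░░░░░░░░░░░
░░░░░░░░░░░
░░░░░░░░░░░
░░░···□■░░░
░░■■····░░░
░░···◆■■░░░
░░····■■░░░
░░·★··■■░░░
░░■■■■■■░░░
░░■■■■■■░░░
░░░░░░░░░░░

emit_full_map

░···□■
■■····
···◆■■
····■■
·★··■■
■■■■■■
■■■■■■

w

░░░░░░░░░░░
░░░░░░░░░░░
░░░░░░░░░░░
░░░····■░░░
░░░···□■░░░
░░■■·◆··░░░
░░···□■■░░░
░░····■■░░░
░░·★··■■░░░
░░■■■■■■░░░
░░■■■■■■░░░

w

░░░░░░░░░░░
░░░░░░░░░░░
░░░░░░░░░░░
░░░·····░░░
░░░····■░░░
░░░··◆□■░░░
░░■■····░░░
░░···□■■░░░
░░····■■░░░
░░·★··■■░░░
░░■■■■■■░░░

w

░░░░░░░░░░░
░░░░░░░░░░░
░░░░░░░░░░░
░░░····■░░░
░░░·····░░░
░░░··◆·■░░░
░░░···□■░░░
░░■■····░░░
░░···□■■░░░
░░····■■░░░
░░·★··■■░░░

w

■■■■■■■■■■■
░░░░░░░░░░░
░░░░░░░░░░░
░░░····■░░░
░░░····■░░░
░░░··◆··░░░
░░░····■░░░
░░░···□■░░░
░░■■····░░░
░░···□■■░░░
░░····■■░░░

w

■■■■■■■■■■■
■■■■■■■■■■■
░░░░░░░░░░░
░░░■■■■■░░░
░░░····■░░░
░░░··◆·■░░░
░░░·····░░░
░░░····■░░░
░░░···□■░░░
░░■■····░░░
░░···□■■░░░

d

■■■■■■■■■■■
■■■■■■■■■■■
░░░░░░░░░░░
░░■■■■■■░░░
░░····■■░░░
░░···◆■■░░░
░░······░░░
░░····■■░░░
░░···□■░░░░
░■■····░░░░
░···□■■░░░░

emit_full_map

░■■■■■■
░····■■
░···◆■■
░······
░····■■
░···□■░
■■····░
···□■■░
····■■░
·★··■■░
■■■■■■░
■■■■■■░

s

■■■■■■■■■■■
░░░░░░░░░░░
░░■■■■■■░░░
░░····■■░░░
░░····■■░░░
░░···◆··░░░
░░····■■░░░
░░···□■■░░░
░■■····░░░░
░···□■■░░░░
░····■■░░░░

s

░░░░░░░░░░░
░░■■■■■■░░░
░░····■■░░░
░░····■■░░░
░░······░░░
░░···◆■■░░░
░░···□■■░░░
░■■·····░░░
░···□■■░░░░
░····■■░░░░
░·★··■■░░░░

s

░░■■■■■■░░░
░░····■■░░░
░░····■■░░░
░░······░░░
░░····■■░░░
░░···◆■■░░░
░■■·····░░░
░···□■■■░░░
░····■■░░░░
░·★··■■░░░░
░■■■■■■░░░░

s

░░····■■░░░
░░····■■░░░
░░······░░░
░░····■■░░░
░░···□■■░░░
░■■··◆··░░░
░···□■■■░░░
░····■■■░░░
░·★··■■░░░░
░■■■■■■░░░░
░■■■■■■░░░░

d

░····■■░░░░
░····■■░░░░
░······░░░░
░····■■■░░░
░···□■■■░░░
■■···◆··░░░
···□■■■■░░░
····■■■■░░░
·★··■■░░░░░
■■■■■■░░░░░
■■■■■■░░░░░

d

····■■░░░░░
····■■░░░░░
······░░░░░
····■■■·░░░
···□■■■★░░░
■····◆··░░░
··□■■■■·░░░
···■■■■■░░░
★··■■░░░░░░
■■■■■░░░░░░
■■■■■░░░░░░

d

···■■░░░░░░
···■■░░░░░░
·····░░░░░░
···■■■··░░░
··□■■■★·░░░
·····◆··░░░
·□■■■■··░░░
··■■■■■■░░░
··■■░░░░░░░
■■■■░░░░░░░
■■■■░░░░░░░

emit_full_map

░■■■■■■░░░
░····■■░░░
░····■■░░░
░······░░░
░····■■■··
░···□■■■★·
■■·····◆··
···□■■■■··
····■■■■■■
·★··■■░░░░
■■■■■■░░░░
■■■■■■░░░░

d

··■■░░░░░░░
··■■░░░░░░░
····░░░░░░░
··■■■···░░░
·□■■■★··░░░
·····◆··░░░
□■■■■···░░░
·■■■■■■■░░░
·■■░░░░░░░░
■■■░░░░░░░░
■■■░░░░░░░░

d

·■■░░░░░░░░
·■■░░░░░░░░
···░░░░░░░░
·■■■····░░░
□■■■★···░░░
·····◆··░░░
■■■■····░░░
■■■■■■■■░░░
■■░░░░░░░░░
■■░░░░░░░░░
■■░░░░░░░░░

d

■■░░░░░░░░■
■■░░░░░░░░■
··░░░░░░░░■
■■■·····░░■
■■■★····░░■
·····◆··░░■
■■■·····░░■
■■■■■■■■░░■
■░░░░░░░░░■
■░░░░░░░░░■
■░░░░░░░░░■

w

■■░░░░░░░░■
■■░░░░░░░░■
■■░░░░░░░░■
··░···■■░░■
■■■·····░░■
■■■★·◆··░░■
········░░■
■■■·····░░■
■■■■■■■■░░■
■░░░░░░░░░■
■░░░░░░░░░■

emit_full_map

░■■■■■■░░░░░░
░····■■░░░░░░
░····■■░░░░░░
░······░···■■
░····■■■·····
░···□■■■★·◆··
■■···········
···□■■■■·····
····■■■■■■■■■
·★··■■░░░░░░░
■■■■■■░░░░░░░
■■■■■■░░░░░░░

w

░░░░░░░░░░■
■■░░░░░░░░■
■■░░░░░░░░■
■■░■■■■■░░■
··░···■■░░■
■■■··◆··░░■
■■■★····░░■
········░░■
■■■·····░░■
■■■■■■■■░░■
■░░░░░░░░░■

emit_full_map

░■■■■■■░░░░░░
░····■■░░░░░░
░····■■░■■■■■
░······░···■■
░····■■■··◆··
░···□■■■★····
■■···········
···□■■■■·····
····■■■■■■■■■
·★··■■░░░░░░░
■■■■■■░░░░░░░
■■■■■■░░░░░░░


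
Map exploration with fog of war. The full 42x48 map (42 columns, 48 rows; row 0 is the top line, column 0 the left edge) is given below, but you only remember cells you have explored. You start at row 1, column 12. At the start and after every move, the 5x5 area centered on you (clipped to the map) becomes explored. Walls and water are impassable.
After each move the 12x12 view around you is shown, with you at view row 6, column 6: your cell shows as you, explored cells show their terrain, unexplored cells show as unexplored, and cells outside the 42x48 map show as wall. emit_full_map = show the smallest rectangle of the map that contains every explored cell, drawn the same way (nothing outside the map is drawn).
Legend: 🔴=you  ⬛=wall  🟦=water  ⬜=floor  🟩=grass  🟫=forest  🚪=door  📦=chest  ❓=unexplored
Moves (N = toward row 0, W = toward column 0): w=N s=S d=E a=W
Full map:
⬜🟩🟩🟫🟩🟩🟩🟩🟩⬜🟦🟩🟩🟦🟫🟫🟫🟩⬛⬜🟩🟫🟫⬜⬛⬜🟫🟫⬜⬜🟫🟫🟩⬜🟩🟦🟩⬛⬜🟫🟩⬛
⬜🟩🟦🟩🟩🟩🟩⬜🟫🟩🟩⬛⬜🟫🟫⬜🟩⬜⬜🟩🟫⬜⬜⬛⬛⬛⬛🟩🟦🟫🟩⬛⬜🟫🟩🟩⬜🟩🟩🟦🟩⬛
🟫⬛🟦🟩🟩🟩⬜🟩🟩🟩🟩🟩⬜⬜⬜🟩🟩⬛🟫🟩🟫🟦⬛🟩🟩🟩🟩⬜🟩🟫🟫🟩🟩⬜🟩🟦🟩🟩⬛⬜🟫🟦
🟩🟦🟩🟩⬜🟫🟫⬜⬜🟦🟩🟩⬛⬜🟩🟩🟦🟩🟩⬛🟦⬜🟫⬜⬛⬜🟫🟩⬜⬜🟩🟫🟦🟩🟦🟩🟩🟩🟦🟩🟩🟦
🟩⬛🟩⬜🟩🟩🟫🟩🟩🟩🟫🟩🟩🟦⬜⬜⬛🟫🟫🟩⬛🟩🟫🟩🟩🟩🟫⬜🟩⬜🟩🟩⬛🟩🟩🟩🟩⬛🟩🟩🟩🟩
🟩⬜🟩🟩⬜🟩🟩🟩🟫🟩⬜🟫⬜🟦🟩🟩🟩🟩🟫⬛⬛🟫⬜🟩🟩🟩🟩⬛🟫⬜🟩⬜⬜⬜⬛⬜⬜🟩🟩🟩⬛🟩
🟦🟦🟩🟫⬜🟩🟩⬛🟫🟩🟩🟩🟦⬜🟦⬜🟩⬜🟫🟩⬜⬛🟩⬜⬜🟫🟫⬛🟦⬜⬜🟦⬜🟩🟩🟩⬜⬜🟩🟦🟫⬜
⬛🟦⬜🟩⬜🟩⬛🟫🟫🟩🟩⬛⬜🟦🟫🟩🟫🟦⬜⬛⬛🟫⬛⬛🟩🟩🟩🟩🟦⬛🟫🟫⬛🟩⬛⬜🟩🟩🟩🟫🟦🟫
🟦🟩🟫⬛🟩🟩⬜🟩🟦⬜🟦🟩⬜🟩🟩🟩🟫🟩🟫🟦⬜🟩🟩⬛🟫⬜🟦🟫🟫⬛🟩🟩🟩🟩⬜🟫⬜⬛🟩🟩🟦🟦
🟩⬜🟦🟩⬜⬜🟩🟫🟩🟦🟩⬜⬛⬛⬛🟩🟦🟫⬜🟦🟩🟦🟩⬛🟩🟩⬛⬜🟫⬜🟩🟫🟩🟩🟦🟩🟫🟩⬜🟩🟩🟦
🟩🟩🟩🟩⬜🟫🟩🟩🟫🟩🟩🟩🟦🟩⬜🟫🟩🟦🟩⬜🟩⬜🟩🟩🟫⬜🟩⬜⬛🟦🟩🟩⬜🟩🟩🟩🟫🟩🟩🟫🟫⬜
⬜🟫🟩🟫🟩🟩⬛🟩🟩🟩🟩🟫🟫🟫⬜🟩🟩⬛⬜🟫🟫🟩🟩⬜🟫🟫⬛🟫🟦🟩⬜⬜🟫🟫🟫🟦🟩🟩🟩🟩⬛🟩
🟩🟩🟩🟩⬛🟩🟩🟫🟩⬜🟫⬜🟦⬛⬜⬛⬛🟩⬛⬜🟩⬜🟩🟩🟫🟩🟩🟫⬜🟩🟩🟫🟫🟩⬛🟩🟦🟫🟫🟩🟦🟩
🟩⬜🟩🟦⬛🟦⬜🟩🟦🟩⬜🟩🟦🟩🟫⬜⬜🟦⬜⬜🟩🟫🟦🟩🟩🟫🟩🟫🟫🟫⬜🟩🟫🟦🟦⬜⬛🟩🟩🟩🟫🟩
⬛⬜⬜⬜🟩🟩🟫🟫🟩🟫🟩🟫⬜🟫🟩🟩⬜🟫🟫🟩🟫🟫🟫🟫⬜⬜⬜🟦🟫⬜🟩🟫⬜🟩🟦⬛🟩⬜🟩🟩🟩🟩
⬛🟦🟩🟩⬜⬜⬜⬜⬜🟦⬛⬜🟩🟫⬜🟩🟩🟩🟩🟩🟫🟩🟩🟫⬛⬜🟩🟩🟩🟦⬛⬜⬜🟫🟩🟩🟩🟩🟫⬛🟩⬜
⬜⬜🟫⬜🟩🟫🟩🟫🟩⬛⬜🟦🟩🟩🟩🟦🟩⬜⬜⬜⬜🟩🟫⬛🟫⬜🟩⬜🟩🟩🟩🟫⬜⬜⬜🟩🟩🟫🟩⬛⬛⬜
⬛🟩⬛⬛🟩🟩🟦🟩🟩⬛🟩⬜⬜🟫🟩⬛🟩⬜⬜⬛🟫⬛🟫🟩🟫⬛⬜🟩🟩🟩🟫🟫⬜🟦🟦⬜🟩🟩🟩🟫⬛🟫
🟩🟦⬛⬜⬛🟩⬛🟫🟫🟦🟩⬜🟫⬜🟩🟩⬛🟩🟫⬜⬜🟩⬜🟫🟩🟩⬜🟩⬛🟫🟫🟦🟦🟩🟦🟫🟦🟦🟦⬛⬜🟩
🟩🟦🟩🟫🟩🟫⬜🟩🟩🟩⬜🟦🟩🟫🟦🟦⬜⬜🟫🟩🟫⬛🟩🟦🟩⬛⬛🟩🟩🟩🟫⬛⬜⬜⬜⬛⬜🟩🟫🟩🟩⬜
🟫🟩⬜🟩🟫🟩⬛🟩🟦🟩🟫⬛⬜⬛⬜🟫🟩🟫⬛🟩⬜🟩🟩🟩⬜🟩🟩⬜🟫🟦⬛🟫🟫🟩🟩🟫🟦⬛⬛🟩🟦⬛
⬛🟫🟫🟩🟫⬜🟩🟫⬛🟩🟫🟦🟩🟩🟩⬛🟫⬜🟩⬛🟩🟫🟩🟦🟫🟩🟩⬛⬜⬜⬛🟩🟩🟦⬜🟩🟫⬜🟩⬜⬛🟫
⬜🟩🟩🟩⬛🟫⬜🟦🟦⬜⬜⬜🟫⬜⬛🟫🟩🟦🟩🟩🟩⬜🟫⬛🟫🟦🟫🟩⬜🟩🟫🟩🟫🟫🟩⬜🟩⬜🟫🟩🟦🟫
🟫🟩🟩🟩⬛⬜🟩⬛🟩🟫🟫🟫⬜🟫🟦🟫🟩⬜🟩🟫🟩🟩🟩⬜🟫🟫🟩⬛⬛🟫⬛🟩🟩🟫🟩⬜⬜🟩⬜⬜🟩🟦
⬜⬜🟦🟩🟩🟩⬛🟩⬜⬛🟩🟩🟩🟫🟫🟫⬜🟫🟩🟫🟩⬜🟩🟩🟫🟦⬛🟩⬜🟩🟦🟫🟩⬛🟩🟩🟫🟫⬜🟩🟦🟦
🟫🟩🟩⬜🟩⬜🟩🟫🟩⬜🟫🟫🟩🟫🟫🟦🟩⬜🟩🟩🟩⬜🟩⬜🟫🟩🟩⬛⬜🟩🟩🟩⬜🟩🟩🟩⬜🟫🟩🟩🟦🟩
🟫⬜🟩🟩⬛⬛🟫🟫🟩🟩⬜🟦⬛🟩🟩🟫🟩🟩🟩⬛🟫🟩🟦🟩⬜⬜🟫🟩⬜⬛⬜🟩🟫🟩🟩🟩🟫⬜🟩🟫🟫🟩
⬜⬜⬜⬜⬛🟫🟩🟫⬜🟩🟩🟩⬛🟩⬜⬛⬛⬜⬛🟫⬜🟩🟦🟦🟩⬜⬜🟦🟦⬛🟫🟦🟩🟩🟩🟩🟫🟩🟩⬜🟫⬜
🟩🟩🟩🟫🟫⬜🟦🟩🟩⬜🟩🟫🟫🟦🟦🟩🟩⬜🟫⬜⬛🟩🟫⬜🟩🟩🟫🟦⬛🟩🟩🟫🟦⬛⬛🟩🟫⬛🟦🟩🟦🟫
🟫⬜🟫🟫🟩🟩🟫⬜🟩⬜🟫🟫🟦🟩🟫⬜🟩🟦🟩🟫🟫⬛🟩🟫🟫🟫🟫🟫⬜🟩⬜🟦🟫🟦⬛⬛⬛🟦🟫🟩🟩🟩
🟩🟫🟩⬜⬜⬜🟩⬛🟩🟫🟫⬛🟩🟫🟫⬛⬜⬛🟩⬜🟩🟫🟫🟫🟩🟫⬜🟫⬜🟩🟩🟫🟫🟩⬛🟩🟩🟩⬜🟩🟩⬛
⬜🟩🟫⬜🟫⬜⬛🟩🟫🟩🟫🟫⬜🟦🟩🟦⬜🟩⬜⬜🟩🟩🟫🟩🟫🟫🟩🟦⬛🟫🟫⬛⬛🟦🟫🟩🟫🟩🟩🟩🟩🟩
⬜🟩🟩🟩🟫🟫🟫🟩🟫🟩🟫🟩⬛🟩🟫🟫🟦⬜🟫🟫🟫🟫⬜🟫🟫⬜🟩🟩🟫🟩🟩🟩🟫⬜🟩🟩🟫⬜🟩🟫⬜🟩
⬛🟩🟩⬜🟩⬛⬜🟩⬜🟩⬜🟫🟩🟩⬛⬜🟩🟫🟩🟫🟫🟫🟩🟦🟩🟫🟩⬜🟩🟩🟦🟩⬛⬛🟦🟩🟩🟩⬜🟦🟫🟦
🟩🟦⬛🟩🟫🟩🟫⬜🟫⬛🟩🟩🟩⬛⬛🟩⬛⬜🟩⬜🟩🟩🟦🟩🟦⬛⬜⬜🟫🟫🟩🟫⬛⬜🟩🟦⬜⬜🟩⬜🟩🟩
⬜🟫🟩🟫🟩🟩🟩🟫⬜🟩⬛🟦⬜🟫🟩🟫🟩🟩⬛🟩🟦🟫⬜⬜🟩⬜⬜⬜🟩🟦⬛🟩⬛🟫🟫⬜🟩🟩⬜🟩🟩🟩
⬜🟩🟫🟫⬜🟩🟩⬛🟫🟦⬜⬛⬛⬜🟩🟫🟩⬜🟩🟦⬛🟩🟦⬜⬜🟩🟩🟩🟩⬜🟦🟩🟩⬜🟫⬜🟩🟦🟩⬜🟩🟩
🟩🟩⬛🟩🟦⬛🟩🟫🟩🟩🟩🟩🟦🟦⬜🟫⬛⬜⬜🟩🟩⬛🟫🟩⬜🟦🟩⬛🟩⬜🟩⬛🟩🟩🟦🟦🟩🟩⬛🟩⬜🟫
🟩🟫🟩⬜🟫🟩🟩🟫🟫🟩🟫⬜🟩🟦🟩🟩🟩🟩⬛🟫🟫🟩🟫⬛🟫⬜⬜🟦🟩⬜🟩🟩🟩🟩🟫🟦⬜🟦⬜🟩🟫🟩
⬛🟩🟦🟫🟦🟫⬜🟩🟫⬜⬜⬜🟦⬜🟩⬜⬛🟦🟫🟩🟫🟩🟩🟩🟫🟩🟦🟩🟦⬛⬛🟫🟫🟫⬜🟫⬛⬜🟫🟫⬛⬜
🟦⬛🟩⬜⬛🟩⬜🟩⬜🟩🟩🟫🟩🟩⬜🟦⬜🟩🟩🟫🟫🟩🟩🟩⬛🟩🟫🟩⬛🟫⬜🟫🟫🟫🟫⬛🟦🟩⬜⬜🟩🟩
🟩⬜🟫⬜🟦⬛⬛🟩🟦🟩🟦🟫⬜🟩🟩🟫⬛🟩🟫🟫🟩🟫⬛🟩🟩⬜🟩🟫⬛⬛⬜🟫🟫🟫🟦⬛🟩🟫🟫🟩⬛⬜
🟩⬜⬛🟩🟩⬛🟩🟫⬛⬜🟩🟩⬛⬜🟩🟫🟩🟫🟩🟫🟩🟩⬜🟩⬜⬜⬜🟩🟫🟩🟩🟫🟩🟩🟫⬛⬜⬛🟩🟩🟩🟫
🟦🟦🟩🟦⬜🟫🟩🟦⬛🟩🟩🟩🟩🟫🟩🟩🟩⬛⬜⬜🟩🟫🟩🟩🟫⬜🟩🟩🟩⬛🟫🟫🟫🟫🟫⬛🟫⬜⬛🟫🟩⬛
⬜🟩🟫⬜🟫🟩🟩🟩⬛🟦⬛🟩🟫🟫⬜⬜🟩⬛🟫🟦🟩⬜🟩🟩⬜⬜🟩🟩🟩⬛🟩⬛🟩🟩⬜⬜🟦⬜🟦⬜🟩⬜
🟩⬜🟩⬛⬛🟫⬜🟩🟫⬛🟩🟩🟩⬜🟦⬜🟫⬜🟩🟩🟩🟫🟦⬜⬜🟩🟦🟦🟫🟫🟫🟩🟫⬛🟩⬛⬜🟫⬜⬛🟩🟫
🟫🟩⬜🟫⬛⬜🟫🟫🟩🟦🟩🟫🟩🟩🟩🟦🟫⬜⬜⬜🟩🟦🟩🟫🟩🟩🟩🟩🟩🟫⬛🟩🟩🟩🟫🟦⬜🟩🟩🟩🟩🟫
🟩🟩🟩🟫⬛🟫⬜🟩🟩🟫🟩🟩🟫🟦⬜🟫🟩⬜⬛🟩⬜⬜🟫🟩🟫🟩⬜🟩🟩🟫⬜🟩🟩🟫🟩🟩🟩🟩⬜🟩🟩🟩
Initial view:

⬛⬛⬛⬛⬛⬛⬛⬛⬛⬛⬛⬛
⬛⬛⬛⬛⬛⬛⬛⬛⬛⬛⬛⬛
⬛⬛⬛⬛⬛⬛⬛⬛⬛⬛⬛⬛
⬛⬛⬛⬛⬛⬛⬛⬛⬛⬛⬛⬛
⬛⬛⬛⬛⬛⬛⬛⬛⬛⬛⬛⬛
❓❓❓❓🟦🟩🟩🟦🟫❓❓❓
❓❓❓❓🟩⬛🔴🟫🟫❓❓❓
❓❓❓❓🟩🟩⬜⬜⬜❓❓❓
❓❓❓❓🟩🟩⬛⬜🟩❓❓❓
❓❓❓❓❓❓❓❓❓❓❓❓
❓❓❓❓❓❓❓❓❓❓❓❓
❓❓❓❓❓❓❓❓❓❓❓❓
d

⬛⬛⬛⬛⬛⬛⬛⬛⬛⬛⬛⬛
⬛⬛⬛⬛⬛⬛⬛⬛⬛⬛⬛⬛
⬛⬛⬛⬛⬛⬛⬛⬛⬛⬛⬛⬛
⬛⬛⬛⬛⬛⬛⬛⬛⬛⬛⬛⬛
⬛⬛⬛⬛⬛⬛⬛⬛⬛⬛⬛⬛
❓❓❓🟦🟩🟩🟦🟫🟫❓❓❓
❓❓❓🟩⬛⬜🔴🟫⬜❓❓❓
❓❓❓🟩🟩⬜⬜⬜🟩❓❓❓
❓❓❓🟩🟩⬛⬜🟩🟩❓❓❓
❓❓❓❓❓❓❓❓❓❓❓❓
❓❓❓❓❓❓❓❓❓❓❓❓
❓❓❓❓❓❓❓❓❓❓❓❓

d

⬛⬛⬛⬛⬛⬛⬛⬛⬛⬛⬛⬛
⬛⬛⬛⬛⬛⬛⬛⬛⬛⬛⬛⬛
⬛⬛⬛⬛⬛⬛⬛⬛⬛⬛⬛⬛
⬛⬛⬛⬛⬛⬛⬛⬛⬛⬛⬛⬛
⬛⬛⬛⬛⬛⬛⬛⬛⬛⬛⬛⬛
❓❓🟦🟩🟩🟦🟫🟫🟫❓❓❓
❓❓🟩⬛⬜🟫🔴⬜🟩❓❓❓
❓❓🟩🟩⬜⬜⬜🟩🟩❓❓❓
❓❓🟩🟩⬛⬜🟩🟩🟦❓❓❓
❓❓❓❓❓❓❓❓❓❓❓❓
❓❓❓❓❓❓❓❓❓❓❓❓
❓❓❓❓❓❓❓❓❓❓❓❓

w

⬛⬛⬛⬛⬛⬛⬛⬛⬛⬛⬛⬛
⬛⬛⬛⬛⬛⬛⬛⬛⬛⬛⬛⬛
⬛⬛⬛⬛⬛⬛⬛⬛⬛⬛⬛⬛
⬛⬛⬛⬛⬛⬛⬛⬛⬛⬛⬛⬛
⬛⬛⬛⬛⬛⬛⬛⬛⬛⬛⬛⬛
⬛⬛⬛⬛⬛⬛⬛⬛⬛⬛⬛⬛
❓❓🟦🟩🟩🟦🔴🟫🟫❓❓❓
❓❓🟩⬛⬜🟫🟫⬜🟩❓❓❓
❓❓🟩🟩⬜⬜⬜🟩🟩❓❓❓
❓❓🟩🟩⬛⬜🟩🟩🟦❓❓❓
❓❓❓❓❓❓❓❓❓❓❓❓
❓❓❓❓❓❓❓❓❓❓❓❓

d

⬛⬛⬛⬛⬛⬛⬛⬛⬛⬛⬛⬛
⬛⬛⬛⬛⬛⬛⬛⬛⬛⬛⬛⬛
⬛⬛⬛⬛⬛⬛⬛⬛⬛⬛⬛⬛
⬛⬛⬛⬛⬛⬛⬛⬛⬛⬛⬛⬛
⬛⬛⬛⬛⬛⬛⬛⬛⬛⬛⬛⬛
⬛⬛⬛⬛⬛⬛⬛⬛⬛⬛⬛⬛
❓🟦🟩🟩🟦🟫🔴🟫🟩❓❓❓
❓🟩⬛⬜🟫🟫⬜🟩⬜❓❓❓
❓🟩🟩⬜⬜⬜🟩🟩⬛❓❓❓
❓🟩🟩⬛⬜🟩🟩🟦❓❓❓❓
❓❓❓❓❓❓❓❓❓❓❓❓
❓❓❓❓❓❓❓❓❓❓❓❓

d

⬛⬛⬛⬛⬛⬛⬛⬛⬛⬛⬛⬛
⬛⬛⬛⬛⬛⬛⬛⬛⬛⬛⬛⬛
⬛⬛⬛⬛⬛⬛⬛⬛⬛⬛⬛⬛
⬛⬛⬛⬛⬛⬛⬛⬛⬛⬛⬛⬛
⬛⬛⬛⬛⬛⬛⬛⬛⬛⬛⬛⬛
⬛⬛⬛⬛⬛⬛⬛⬛⬛⬛⬛⬛
🟦🟩🟩🟦🟫🟫🔴🟩⬛❓❓❓
🟩⬛⬜🟫🟫⬜🟩⬜⬜❓❓❓
🟩🟩⬜⬜⬜🟩🟩⬛🟫❓❓❓
🟩🟩⬛⬜🟩🟩🟦❓❓❓❓❓
❓❓❓❓❓❓❓❓❓❓❓❓
❓❓❓❓❓❓❓❓❓❓❓❓

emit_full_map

🟦🟩🟩🟦🟫🟫🔴🟩⬛
🟩⬛⬜🟫🟫⬜🟩⬜⬜
🟩🟩⬜⬜⬜🟩🟩⬛🟫
🟩🟩⬛⬜🟩🟩🟦❓❓

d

⬛⬛⬛⬛⬛⬛⬛⬛⬛⬛⬛⬛
⬛⬛⬛⬛⬛⬛⬛⬛⬛⬛⬛⬛
⬛⬛⬛⬛⬛⬛⬛⬛⬛⬛⬛⬛
⬛⬛⬛⬛⬛⬛⬛⬛⬛⬛⬛⬛
⬛⬛⬛⬛⬛⬛⬛⬛⬛⬛⬛⬛
⬛⬛⬛⬛⬛⬛⬛⬛⬛⬛⬛⬛
🟩🟩🟦🟫🟫🟫🔴⬛⬜❓❓❓
⬛⬜🟫🟫⬜🟩⬜⬜🟩❓❓❓
🟩⬜⬜⬜🟩🟩⬛🟫🟩❓❓❓
🟩⬛⬜🟩🟩🟦❓❓❓❓❓❓
❓❓❓❓❓❓❓❓❓❓❓❓
❓❓❓❓❓❓❓❓❓❓❓❓

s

⬛⬛⬛⬛⬛⬛⬛⬛⬛⬛⬛⬛
⬛⬛⬛⬛⬛⬛⬛⬛⬛⬛⬛⬛
⬛⬛⬛⬛⬛⬛⬛⬛⬛⬛⬛⬛
⬛⬛⬛⬛⬛⬛⬛⬛⬛⬛⬛⬛
⬛⬛⬛⬛⬛⬛⬛⬛⬛⬛⬛⬛
🟩🟩🟦🟫🟫🟫🟩⬛⬜❓❓❓
⬛⬜🟫🟫⬜🟩🔴⬜🟩❓❓❓
🟩⬜⬜⬜🟩🟩⬛🟫🟩❓❓❓
🟩⬛⬜🟩🟩🟦🟩🟩⬛❓❓❓
❓❓❓❓❓❓❓❓❓❓❓❓
❓❓❓❓❓❓❓❓❓❓❓❓
❓❓❓❓❓❓❓❓❓❓❓❓

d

⬛⬛⬛⬛⬛⬛⬛⬛⬛⬛⬛⬛
⬛⬛⬛⬛⬛⬛⬛⬛⬛⬛⬛⬛
⬛⬛⬛⬛⬛⬛⬛⬛⬛⬛⬛⬛
⬛⬛⬛⬛⬛⬛⬛⬛⬛⬛⬛⬛
⬛⬛⬛⬛⬛⬛⬛⬛⬛⬛⬛⬛
🟩🟦🟫🟫🟫🟩⬛⬜🟩❓❓❓
⬜🟫🟫⬜🟩⬜🔴🟩🟫❓❓❓
⬜⬜⬜🟩🟩⬛🟫🟩🟫❓❓❓
⬛⬜🟩🟩🟦🟩🟩⬛🟦❓❓❓
❓❓❓❓❓❓❓❓❓❓❓❓
❓❓❓❓❓❓❓❓❓❓❓❓
❓❓❓❓❓❓❓❓❓❓❓❓

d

⬛⬛⬛⬛⬛⬛⬛⬛⬛⬛⬛⬛
⬛⬛⬛⬛⬛⬛⬛⬛⬛⬛⬛⬛
⬛⬛⬛⬛⬛⬛⬛⬛⬛⬛⬛⬛
⬛⬛⬛⬛⬛⬛⬛⬛⬛⬛⬛⬛
⬛⬛⬛⬛⬛⬛⬛⬛⬛⬛⬛⬛
🟦🟫🟫🟫🟩⬛⬜🟩🟫❓❓❓
🟫🟫⬜🟩⬜⬜🔴🟫⬜❓❓❓
⬜⬜🟩🟩⬛🟫🟩🟫🟦❓❓❓
⬜🟩🟩🟦🟩🟩⬛🟦⬜❓❓❓
❓❓❓❓❓❓❓❓❓❓❓❓
❓❓❓❓❓❓❓❓❓❓❓❓
❓❓❓❓❓❓❓❓❓❓❓❓

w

⬛⬛⬛⬛⬛⬛⬛⬛⬛⬛⬛⬛
⬛⬛⬛⬛⬛⬛⬛⬛⬛⬛⬛⬛
⬛⬛⬛⬛⬛⬛⬛⬛⬛⬛⬛⬛
⬛⬛⬛⬛⬛⬛⬛⬛⬛⬛⬛⬛
⬛⬛⬛⬛⬛⬛⬛⬛⬛⬛⬛⬛
⬛⬛⬛⬛⬛⬛⬛⬛⬛⬛⬛⬛
🟦🟫🟫🟫🟩⬛🔴🟩🟫❓❓❓
🟫🟫⬜🟩⬜⬜🟩🟫⬜❓❓❓
⬜⬜🟩🟩⬛🟫🟩🟫🟦❓❓❓
⬜🟩🟩🟦🟩🟩⬛🟦⬜❓❓❓
❓❓❓❓❓❓❓❓❓❓❓❓
❓❓❓❓❓❓❓❓❓❓❓❓

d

⬛⬛⬛⬛⬛⬛⬛⬛⬛⬛⬛⬛
⬛⬛⬛⬛⬛⬛⬛⬛⬛⬛⬛⬛
⬛⬛⬛⬛⬛⬛⬛⬛⬛⬛⬛⬛
⬛⬛⬛⬛⬛⬛⬛⬛⬛⬛⬛⬛
⬛⬛⬛⬛⬛⬛⬛⬛⬛⬛⬛⬛
⬛⬛⬛⬛⬛⬛⬛⬛⬛⬛⬛⬛
🟫🟫🟫🟩⬛⬜🔴🟫🟫❓❓❓
🟫⬜🟩⬜⬜🟩🟫⬜⬜❓❓❓
⬜🟩🟩⬛🟫🟩🟫🟦⬛❓❓❓
🟩🟩🟦🟩🟩⬛🟦⬜❓❓❓❓
❓❓❓❓❓❓❓❓❓❓❓❓
❓❓❓❓❓❓❓❓❓❓❓❓

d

⬛⬛⬛⬛⬛⬛⬛⬛⬛⬛⬛⬛
⬛⬛⬛⬛⬛⬛⬛⬛⬛⬛⬛⬛
⬛⬛⬛⬛⬛⬛⬛⬛⬛⬛⬛⬛
⬛⬛⬛⬛⬛⬛⬛⬛⬛⬛⬛⬛
⬛⬛⬛⬛⬛⬛⬛⬛⬛⬛⬛⬛
⬛⬛⬛⬛⬛⬛⬛⬛⬛⬛⬛⬛
🟫🟫🟩⬛⬜🟩🔴🟫⬜❓❓❓
⬜🟩⬜⬜🟩🟫⬜⬜⬛❓❓❓
🟩🟩⬛🟫🟩🟫🟦⬛🟩❓❓❓
🟩🟦🟩🟩⬛🟦⬜❓❓❓❓❓
❓❓❓❓❓❓❓❓❓❓❓❓
❓❓❓❓❓❓❓❓❓❓❓❓

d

⬛⬛⬛⬛⬛⬛⬛⬛⬛⬛⬛⬛
⬛⬛⬛⬛⬛⬛⬛⬛⬛⬛⬛⬛
⬛⬛⬛⬛⬛⬛⬛⬛⬛⬛⬛⬛
⬛⬛⬛⬛⬛⬛⬛⬛⬛⬛⬛⬛
⬛⬛⬛⬛⬛⬛⬛⬛⬛⬛⬛⬛
⬛⬛⬛⬛⬛⬛⬛⬛⬛⬛⬛⬛
🟫🟩⬛⬜🟩🟫🔴⬜⬛❓❓❓
🟩⬜⬜🟩🟫⬜⬜⬛⬛❓❓❓
🟩⬛🟫🟩🟫🟦⬛🟩🟩❓❓❓
🟦🟩🟩⬛🟦⬜❓❓❓❓❓❓
❓❓❓❓❓❓❓❓❓❓❓❓
❓❓❓❓❓❓❓❓❓❓❓❓

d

⬛⬛⬛⬛⬛⬛⬛⬛⬛⬛⬛⬛
⬛⬛⬛⬛⬛⬛⬛⬛⬛⬛⬛⬛
⬛⬛⬛⬛⬛⬛⬛⬛⬛⬛⬛⬛
⬛⬛⬛⬛⬛⬛⬛⬛⬛⬛⬛⬛
⬛⬛⬛⬛⬛⬛⬛⬛⬛⬛⬛⬛
⬛⬛⬛⬛⬛⬛⬛⬛⬛⬛⬛⬛
🟩⬛⬜🟩🟫🟫🔴⬛⬜❓❓❓
⬜⬜🟩🟫⬜⬜⬛⬛⬛❓❓❓
⬛🟫🟩🟫🟦⬛🟩🟩🟩❓❓❓
🟩🟩⬛🟦⬜❓❓❓❓❓❓❓
❓❓❓❓❓❓❓❓❓❓❓❓
❓❓❓❓❓❓❓❓❓❓❓❓

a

⬛⬛⬛⬛⬛⬛⬛⬛⬛⬛⬛⬛
⬛⬛⬛⬛⬛⬛⬛⬛⬛⬛⬛⬛
⬛⬛⬛⬛⬛⬛⬛⬛⬛⬛⬛⬛
⬛⬛⬛⬛⬛⬛⬛⬛⬛⬛⬛⬛
⬛⬛⬛⬛⬛⬛⬛⬛⬛⬛⬛⬛
⬛⬛⬛⬛⬛⬛⬛⬛⬛⬛⬛⬛
🟫🟩⬛⬜🟩🟫🔴⬜⬛⬜❓❓
🟩⬜⬜🟩🟫⬜⬜⬛⬛⬛❓❓
🟩⬛🟫🟩🟫🟦⬛🟩🟩🟩❓❓
🟦🟩🟩⬛🟦⬜❓❓❓❓❓❓
❓❓❓❓❓❓❓❓❓❓❓❓
❓❓❓❓❓❓❓❓❓❓❓❓

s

⬛⬛⬛⬛⬛⬛⬛⬛⬛⬛⬛⬛
⬛⬛⬛⬛⬛⬛⬛⬛⬛⬛⬛⬛
⬛⬛⬛⬛⬛⬛⬛⬛⬛⬛⬛⬛
⬛⬛⬛⬛⬛⬛⬛⬛⬛⬛⬛⬛
⬛⬛⬛⬛⬛⬛⬛⬛⬛⬛⬛⬛
🟫🟩⬛⬜🟩🟫🟫⬜⬛⬜❓❓
🟩⬜⬜🟩🟫⬜🔴⬛⬛⬛❓❓
🟩⬛🟫🟩🟫🟦⬛🟩🟩🟩❓❓
🟦🟩🟩⬛🟦⬜🟫⬜⬛❓❓❓
❓❓❓❓❓❓❓❓❓❓❓❓
❓❓❓❓❓❓❓❓❓❓❓❓
❓❓❓❓❓❓❓❓❓❓❓❓

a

⬛⬛⬛⬛⬛⬛⬛⬛⬛⬛⬛⬛
⬛⬛⬛⬛⬛⬛⬛⬛⬛⬛⬛⬛
⬛⬛⬛⬛⬛⬛⬛⬛⬛⬛⬛⬛
⬛⬛⬛⬛⬛⬛⬛⬛⬛⬛⬛⬛
⬛⬛⬛⬛⬛⬛⬛⬛⬛⬛⬛⬛
🟫🟫🟩⬛⬜🟩🟫🟫⬜⬛⬜❓
⬜🟩⬜⬜🟩🟫🔴⬜⬛⬛⬛❓
🟩🟩⬛🟫🟩🟫🟦⬛🟩🟩🟩❓
🟩🟦🟩🟩⬛🟦⬜🟫⬜⬛❓❓
❓❓❓❓❓❓❓❓❓❓❓❓
❓❓❓❓❓❓❓❓❓❓❓❓
❓❓❓❓❓❓❓❓❓❓❓❓

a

⬛⬛⬛⬛⬛⬛⬛⬛⬛⬛⬛⬛
⬛⬛⬛⬛⬛⬛⬛⬛⬛⬛⬛⬛
⬛⬛⬛⬛⬛⬛⬛⬛⬛⬛⬛⬛
⬛⬛⬛⬛⬛⬛⬛⬛⬛⬛⬛⬛
⬛⬛⬛⬛⬛⬛⬛⬛⬛⬛⬛⬛
🟫🟫🟫🟩⬛⬜🟩🟫🟫⬜⬛⬜
🟫⬜🟩⬜⬜🟩🔴⬜⬜⬛⬛⬛
⬜🟩🟩⬛🟫🟩🟫🟦⬛🟩🟩🟩
🟩🟩🟦🟩🟩⬛🟦⬜🟫⬜⬛❓
❓❓❓❓❓❓❓❓❓❓❓❓
❓❓❓❓❓❓❓❓❓❓❓❓
❓❓❓❓❓❓❓❓❓❓❓❓

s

⬛⬛⬛⬛⬛⬛⬛⬛⬛⬛⬛⬛
⬛⬛⬛⬛⬛⬛⬛⬛⬛⬛⬛⬛
⬛⬛⬛⬛⬛⬛⬛⬛⬛⬛⬛⬛
⬛⬛⬛⬛⬛⬛⬛⬛⬛⬛⬛⬛
🟫🟫🟫🟩⬛⬜🟩🟫🟫⬜⬛⬜
🟫⬜🟩⬜⬜🟩🟫⬜⬜⬛⬛⬛
⬜🟩🟩⬛🟫🟩🔴🟦⬛🟩🟩🟩
🟩🟩🟦🟩🟩⬛🟦⬜🟫⬜⬛❓
❓❓❓❓🟫🟩⬛🟩🟫❓❓❓
❓❓❓❓❓❓❓❓❓❓❓❓
❓❓❓❓❓❓❓❓❓❓❓❓
❓❓❓❓❓❓❓❓❓❓❓❓

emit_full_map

🟦🟩🟩🟦🟫🟫🟫🟩⬛⬜🟩🟫🟫⬜⬛⬜
🟩⬛⬜🟫🟫⬜🟩⬜⬜🟩🟫⬜⬜⬛⬛⬛
🟩🟩⬜⬜⬜🟩🟩⬛🟫🟩🔴🟦⬛🟩🟩🟩
🟩🟩⬛⬜🟩🟩🟦🟩🟩⬛🟦⬜🟫⬜⬛❓
❓❓❓❓❓❓❓❓🟫🟩⬛🟩🟫❓❓❓


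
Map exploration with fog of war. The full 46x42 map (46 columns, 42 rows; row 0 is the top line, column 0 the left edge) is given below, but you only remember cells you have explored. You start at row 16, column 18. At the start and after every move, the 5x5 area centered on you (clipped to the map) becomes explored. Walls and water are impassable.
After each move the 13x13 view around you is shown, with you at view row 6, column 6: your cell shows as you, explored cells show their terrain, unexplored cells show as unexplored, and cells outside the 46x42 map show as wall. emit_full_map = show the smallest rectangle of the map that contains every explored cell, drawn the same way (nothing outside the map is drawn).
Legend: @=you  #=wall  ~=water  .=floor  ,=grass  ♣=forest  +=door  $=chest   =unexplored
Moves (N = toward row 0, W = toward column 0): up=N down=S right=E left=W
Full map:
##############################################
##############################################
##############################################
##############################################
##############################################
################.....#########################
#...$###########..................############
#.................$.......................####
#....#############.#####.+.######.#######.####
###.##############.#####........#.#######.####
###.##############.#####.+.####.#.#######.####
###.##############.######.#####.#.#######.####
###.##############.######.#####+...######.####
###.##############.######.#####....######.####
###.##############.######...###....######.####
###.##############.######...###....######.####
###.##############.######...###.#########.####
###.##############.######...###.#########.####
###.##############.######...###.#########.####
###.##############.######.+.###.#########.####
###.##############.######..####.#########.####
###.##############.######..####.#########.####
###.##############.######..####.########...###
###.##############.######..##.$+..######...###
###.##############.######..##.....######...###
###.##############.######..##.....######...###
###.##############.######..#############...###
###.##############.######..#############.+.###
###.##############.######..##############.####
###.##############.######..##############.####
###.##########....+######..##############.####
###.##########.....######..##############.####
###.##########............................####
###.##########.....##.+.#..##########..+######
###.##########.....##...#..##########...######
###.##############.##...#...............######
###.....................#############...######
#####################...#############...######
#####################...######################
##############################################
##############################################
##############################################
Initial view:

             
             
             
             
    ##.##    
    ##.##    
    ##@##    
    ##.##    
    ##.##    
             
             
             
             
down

             
             
             
    ##.##    
    ##.##    
    ##.##    
    ##@##    
    ##.##    
    ##.##    
             
             
             
             

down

             
             
    ##.##    
    ##.##    
    ##.##    
    ##.##    
    ##@##    
    ##.##    
    ##.##    
             
             
             
             

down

             
    ##.##    
    ##.##    
    ##.##    
    ##.##    
    ##.##    
    ##@##    
    ##.##    
    ##.##    
             
             
             
             

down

    ##.##    
    ##.##    
    ##.##    
    ##.##    
    ##.##    
    ##.##    
    ##@##    
    ##.##    
    ##.##    
             
             
             
             

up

             
    ##.##    
    ##.##    
    ##.##    
    ##.##    
    ##.##    
    ##@##    
    ##.##    
    ##.##    
    ##.##    
             
             
             

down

    ##.##    
    ##.##    
    ##.##    
    ##.##    
    ##.##    
    ##.##    
    ##@##    
    ##.##    
    ##.##    
             
             
             
             

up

             
    ##.##    
    ##.##    
    ##.##    
    ##.##    
    ##.##    
    ##@##    
    ##.##    
    ##.##    
    ##.##    
             
             
             

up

             
             
    ##.##    
    ##.##    
    ##.##    
    ##.##    
    ##@##    
    ##.##    
    ##.##    
    ##.##    
    ##.##    
             
             

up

             
             
             
    ##.##    
    ##.##    
    ##.##    
    ##@##    
    ##.##    
    ##.##    
    ##.##    
    ##.##    
    ##.##    
             

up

             
             
             
             
    ##.##    
    ##.##    
    ##@##    
    ##.##    
    ##.##    
    ##.##    
    ##.##    
    ##.##    
    ##.##    

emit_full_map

##.##
##.##
##@##
##.##
##.##
##.##
##.##
##.##
##.##

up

             
             
             
             
    ##.##    
    ##.##    
    ##@##    
    ##.##    
    ##.##    
    ##.##    
    ##.##    
    ##.##    
    ##.##    

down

             
             
             
    ##.##    
    ##.##    
    ##.##    
    ##@##    
    ##.##    
    ##.##    
    ##.##    
    ##.##    
    ##.##    
    ##.##    

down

             
             
    ##.##    
    ##.##    
    ##.##    
    ##.##    
    ##@##    
    ##.##    
    ##.##    
    ##.##    
    ##.##    
    ##.##    
             

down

             
    ##.##    
    ##.##    
    ##.##    
    ##.##    
    ##.##    
    ##@##    
    ##.##    
    ##.##    
    ##.##    
    ##.##    
             
             

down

    ##.##    
    ##.##    
    ##.##    
    ##.##    
    ##.##    
    ##.##    
    ##@##    
    ##.##    
    ##.##    
    ##.##    
             
             
             
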